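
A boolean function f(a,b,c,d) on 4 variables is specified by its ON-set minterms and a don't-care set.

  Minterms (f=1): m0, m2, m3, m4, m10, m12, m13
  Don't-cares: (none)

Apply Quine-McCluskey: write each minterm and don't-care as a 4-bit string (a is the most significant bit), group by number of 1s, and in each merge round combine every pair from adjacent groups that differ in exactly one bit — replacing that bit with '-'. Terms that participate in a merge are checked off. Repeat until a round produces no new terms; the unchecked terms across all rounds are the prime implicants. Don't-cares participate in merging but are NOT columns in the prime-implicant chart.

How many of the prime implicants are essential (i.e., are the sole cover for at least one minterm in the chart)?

[col 0] 0000*, 0010*, 0011*, 0100*, 1010*, 1100*, 1101*
[col 1] -010, -100, 0-00, 00-0, 001-, 110-
Prime implicants: -010, -100, 0-00, 00-0, 001-, 110-
PI chart (minterm → PIs covering it):
  0 | 0-00,00-0
  2 | -010,00-0,001-
  3 | 001-  (sole → essential)
  4 | -100,0-00
  10 | -010  (sole → essential)
  12 | -100,110-
  13 | 110-  (sole → essential)
Essential prime implicants: -010, 001-, 110-

3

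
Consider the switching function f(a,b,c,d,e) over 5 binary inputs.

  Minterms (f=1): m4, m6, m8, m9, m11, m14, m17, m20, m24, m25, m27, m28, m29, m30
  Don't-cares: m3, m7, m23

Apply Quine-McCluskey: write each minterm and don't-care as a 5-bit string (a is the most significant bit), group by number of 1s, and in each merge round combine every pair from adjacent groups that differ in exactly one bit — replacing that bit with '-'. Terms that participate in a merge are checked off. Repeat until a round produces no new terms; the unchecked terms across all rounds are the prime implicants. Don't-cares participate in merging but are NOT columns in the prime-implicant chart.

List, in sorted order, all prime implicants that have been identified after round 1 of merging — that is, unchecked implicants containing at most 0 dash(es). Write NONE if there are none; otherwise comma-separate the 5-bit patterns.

NONE

[col 0] 00011*, 00100*, 00110*, 00111*, 01000*, 01001*, 01011*, 01110*, 10001*, 10100*, 10111*, 11000*, 11001*, 11011*, 11100*, 11101*, 11110*
[col 1] -0100, -0111, -1000*, -1001*, -1011*, -1110, 0-011, 0-110, 00-11, 001-0, 0011-, 010-1*, 0100-*, 1-001, 1-100, 11-00*, 11-01*, 110-1*, 1100-*, 111-0, 1110-*
[col 2] -10-1, -100-, 11-0-
Prime implicants: -0100, -0111, -10-1, -100-, -1110, 0-011, 0-110, 00-11, 001-0, 0011-, 1-001, 1-100, 11-0-, 111-0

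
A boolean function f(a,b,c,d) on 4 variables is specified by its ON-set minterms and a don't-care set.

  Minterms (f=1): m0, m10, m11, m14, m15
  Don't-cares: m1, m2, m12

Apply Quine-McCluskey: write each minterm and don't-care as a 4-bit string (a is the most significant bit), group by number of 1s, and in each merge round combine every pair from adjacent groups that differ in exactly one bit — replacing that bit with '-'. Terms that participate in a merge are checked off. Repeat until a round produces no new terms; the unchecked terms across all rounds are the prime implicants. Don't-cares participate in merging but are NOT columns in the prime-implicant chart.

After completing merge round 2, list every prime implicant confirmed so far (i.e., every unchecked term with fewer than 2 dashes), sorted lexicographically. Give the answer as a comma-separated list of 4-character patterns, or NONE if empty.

[col 0] 0000*, 0001*, 0010*, 1010*, 1011*, 1100*, 1110*, 1111*
[col 1] -010, 00-0, 000-, 1-10*, 1-11*, 101-*, 11-0, 111-*
[col 2] 1-1-
Prime implicants: -010, 00-0, 000-, 1-1-, 11-0

-010, 00-0, 000-, 11-0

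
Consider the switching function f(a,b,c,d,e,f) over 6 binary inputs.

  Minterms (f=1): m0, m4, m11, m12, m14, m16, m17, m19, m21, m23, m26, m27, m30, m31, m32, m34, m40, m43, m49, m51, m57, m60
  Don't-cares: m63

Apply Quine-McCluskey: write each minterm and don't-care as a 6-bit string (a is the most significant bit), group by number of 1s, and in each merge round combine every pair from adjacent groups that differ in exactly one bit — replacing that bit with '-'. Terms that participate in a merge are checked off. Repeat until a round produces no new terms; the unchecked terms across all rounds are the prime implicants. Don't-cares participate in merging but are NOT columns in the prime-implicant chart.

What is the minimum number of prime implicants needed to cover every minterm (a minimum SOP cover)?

11

size-2^0 implicants → 000000(✓)  000100(✓)  001011(✓)  001100(✓)  001110(✓)  010000(✓)  010001(✓)  010011(✓)  010101(✓)  010111(✓)  011010(✓)  011011(✓)  011110(✓)  011111(✓)  100000(✓)  100010(✓)  101000(✓)  101011(✓)  110001(✓)  110011(✓)  111001(✓)  111100  111111(✓)
size-2^1 implicants → -00000  -01011  -10001(✓)  -10011(✓)  -11111  0-0000  0-1011  0-1110  00-100  000-00  0011-0  01-011(✓)  01-111(✓)  010-01(✓)  010-11(✓)  0100-1(✓)  01000-  0101-1(✓)  011-10(✓)  011-11(✓)  01101-(✓)  01111-(✓)  10-000  1000-0  11-001  1100-1(✓)
size-2^2 implicants → -100-1  01--11  010--1  011-1-
Unchecked terms (primes): -00000, -01011, -100-1, -11111, 0-0000, 0-1011, 0-1110, 00-100, 000-00, 0011-0, 01--11, 010--1, 01000-, 011-1-, 10-000, 1000-0, 11-001, 111100
Minterm coverage:
  m0 ⊆ -00000,0-0000,000-00
  m4 ⊆ 00-100,000-00
  m11 ⊆ -01011,0-1011
  m12 ⊆ 00-100,0011-0
  m14 ⊆ 0-1110,0011-0
  m16 ⊆ 0-0000,01000-
  m17 ⊆ -100-1,010--1,01000-
  m19 ⊆ -100-1,01--11,010--1
  m21 ⊆ 010--1 [E]
  m23 ⊆ 01--11,010--1
  m26 ⊆ 011-1- [E]
  m27 ⊆ 0-1011,01--11,011-1-
  m30 ⊆ 0-1110,011-1-
  m31 ⊆ -11111,01--11,011-1-
  m32 ⊆ -00000,10-000,1000-0
  m34 ⊆ 1000-0 [E]
  m40 ⊆ 10-000 [E]
  m43 ⊆ -01011 [E]
  m49 ⊆ -100-1,11-001
  m51 ⊆ -100-1 [E]
  m57 ⊆ 11-001 [E]
  m60 ⊆ 111100 [E]
E = {-01011, -100-1, 010--1, 011-1-, 10-000, 1000-0, 11-001, 111100}
Petrick residual → 0-0000, 0-1110, 00-100
Cover = b'cd'ef + bc'd'f + a'c'd'e'f' + a'cdef' + a'b'de'f' + a'bc'f + a'bce + ab'd'e'f' + ab'c'd'f' + abd'e'f + abcde'f'  |cover|=11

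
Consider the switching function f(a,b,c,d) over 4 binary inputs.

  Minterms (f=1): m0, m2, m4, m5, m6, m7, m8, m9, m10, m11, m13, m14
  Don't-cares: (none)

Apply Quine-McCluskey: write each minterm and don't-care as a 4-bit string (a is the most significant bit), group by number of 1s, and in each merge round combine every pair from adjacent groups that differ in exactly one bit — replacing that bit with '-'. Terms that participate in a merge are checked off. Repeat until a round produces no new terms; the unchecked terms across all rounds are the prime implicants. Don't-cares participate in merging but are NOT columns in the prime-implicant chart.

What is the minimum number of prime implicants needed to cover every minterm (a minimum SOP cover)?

5

Round 0: 0000✓ 0010✓ 0100✓ 0101✓ 0110✓ 0111✓ 1000✓ 1001✓ 1010✓ 1011✓ 1101✓ 1110✓
Round 1: -000✓ -010✓ -101 -110✓ 0-00✓ 0-10✓ 00-0✓ 01-0✓ 01-1✓ 010-✓ 011-✓ 1-01 1-10✓ 10-0✓ 10-1✓ 100-✓ 101-✓
Round 2: --10 -0-0 0--0 01-- 10--
PIs = {--10, -0-0, -101, 0--0, 01--, 1-01, 10--}
Coverage chart:
  m0: -0-0,0--0
  m2: --10,-0-0,0--0
  m4: 0--0,01--
  m5: -101,01--
  m6: --10,0--0,01--
  m7: 01-- ←essential
  m8: -0-0,10--
  m9: 1-01,10--
  m10: --10,-0-0,10--
  m11: 10-- ←essential
  m13: -101,1-01
  m14: --10 ←essential
Essential: --10, 01--, 10--
Petrick residual → -0-0, -101
Min cover (5 terms): cd' + b'd' + bc'd + a'b + ab'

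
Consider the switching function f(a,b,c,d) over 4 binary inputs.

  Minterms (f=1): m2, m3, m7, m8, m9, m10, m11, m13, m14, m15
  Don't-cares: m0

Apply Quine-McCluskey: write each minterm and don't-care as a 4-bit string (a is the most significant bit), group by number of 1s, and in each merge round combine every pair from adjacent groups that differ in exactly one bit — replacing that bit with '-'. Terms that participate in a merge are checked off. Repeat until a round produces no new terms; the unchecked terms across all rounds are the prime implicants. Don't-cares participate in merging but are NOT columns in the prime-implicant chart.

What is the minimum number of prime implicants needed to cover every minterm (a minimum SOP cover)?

Round 0: 0000✓ 0010✓ 0011✓ 0111✓ 1000✓ 1001✓ 1010✓ 1011✓ 1101✓ 1110✓ 1111✓
Round 1: -000✓ -010✓ -011✓ -111✓ 0-11✓ 00-0✓ 001-✓ 1-01✓ 1-10✓ 1-11✓ 10-0✓ 10-1✓ 100-✓ 101-✓ 11-1✓ 111-✓
Round 2: --11 -0-0 -01- 1--1 1-1- 10--
PIs = {--11, -0-0, -01-, 1--1, 1-1-, 10--}
Coverage chart:
  m2: -0-0,-01-
  m3: --11,-01-
  m7: --11 ←essential
  m8: -0-0,10--
  m9: 1--1,10--
  m10: -0-0,-01-,1-1-,10--
  m11: --11,-01-,1--1,1-1-,10--
  m13: 1--1 ←essential
  m14: 1-1- ←essential
  m15: --11,1--1,1-1-
Essential: --11, 1--1, 1-1-
Petrick residual → -0-0
Min cover (4 terms): cd + b'd' + ad + ac

4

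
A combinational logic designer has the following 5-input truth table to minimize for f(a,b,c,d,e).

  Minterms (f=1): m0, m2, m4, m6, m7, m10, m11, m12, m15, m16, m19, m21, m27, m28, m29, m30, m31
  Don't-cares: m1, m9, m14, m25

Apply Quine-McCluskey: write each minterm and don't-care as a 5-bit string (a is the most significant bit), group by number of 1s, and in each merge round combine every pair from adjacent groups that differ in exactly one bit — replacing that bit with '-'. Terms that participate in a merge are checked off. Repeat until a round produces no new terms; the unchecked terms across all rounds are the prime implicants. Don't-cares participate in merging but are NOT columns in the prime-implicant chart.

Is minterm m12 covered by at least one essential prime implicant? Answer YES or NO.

Round 0: 00000✓ 00001✓ 00010✓ 00100✓ 00110✓ 00111✓ 01001✓ 01010✓ 01011✓ 01100✓ 01110✓ 01111✓ 10000✓ 10011✓ 10101✓ 11001✓ 11011✓ 11100✓ 11101✓ 11110✓ 11111✓
Round 1: -0000 -1001✓ -1011✓ -1100✓ -1110✓ -1111✓ 0-001 0-010✓ 0-100✓ 0-110✓ 0-111✓ 00-00✓ 00-10✓ 000-0✓ 0000- 001-0✓ 0011-✓ 01-10✓ 01-11✓ 010-1✓ 0101-✓ 011-0✓ 0111-✓ 1-011 1-101 11-01✓ 11-11✓ 110-1✓ 111-0✓ 111-1✓ 1110-✓ 1111-✓
Round 2: -1-11 -10-1 -11-0 -111- 0--10 0-1-0 0-11- 00--0 01-1- 11--1 111--
PIs = {-0000, -1-11, -10-1, -11-0, -111-, 0--10, 0-001, 0-1-0, 0-11-, 00--0, 0000-, 01-1-, 1-011, 1-101, 11--1, 111--}
Coverage chart:
  m0: -0000,00--0,0000-
  m2: 0--10,00--0
  m4: 0-1-0,00--0
  m6: 0--10,0-1-0,0-11-,00--0
  m7: 0-11- ←essential
  m10: 0--10,01-1-
  m11: -1-11,-10-1,01-1-
  m12: -11-0,0-1-0
  m15: -1-11,-111-,0-11-,01-1-
  m16: -0000 ←essential
  m19: 1-011 ←essential
  m21: 1-101 ←essential
  m27: -1-11,-10-1,1-011,11--1
  m28: -11-0,111--
  m29: 1-101,11--1,111--
  m30: -11-0,-111-,111--
  m31: -1-11,-111-,11--1,111--
Essential: -0000, 0-11-, 1-011, 1-101

NO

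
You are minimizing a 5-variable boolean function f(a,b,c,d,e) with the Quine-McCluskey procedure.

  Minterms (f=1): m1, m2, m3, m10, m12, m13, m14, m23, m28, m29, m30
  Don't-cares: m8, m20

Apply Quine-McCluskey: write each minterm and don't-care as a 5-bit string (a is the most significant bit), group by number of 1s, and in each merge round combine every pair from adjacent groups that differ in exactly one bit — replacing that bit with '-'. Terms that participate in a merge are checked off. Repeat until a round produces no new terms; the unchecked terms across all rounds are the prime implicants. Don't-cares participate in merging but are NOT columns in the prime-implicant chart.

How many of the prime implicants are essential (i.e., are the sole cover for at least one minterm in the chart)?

size-2^0 implicants → 00001(✓)  00010(✓)  00011(✓)  01000(✓)  01010(✓)  01100(✓)  01101(✓)  01110(✓)  10100(✓)  10111  11100(✓)  11101(✓)  11110(✓)
size-2^1 implicants → -1100(✓)  -1101(✓)  -1110(✓)  0-010  000-1  0001-  01-00(✓)  01-10(✓)  010-0(✓)  011-0(✓)  0110-(✓)  1-100  111-0(✓)  1110-(✓)
size-2^2 implicants → -11-0  -110-  01--0
Unchecked terms (primes): -11-0, -110-, 0-010, 000-1, 0001-, 01--0, 1-100, 10111
Minterm coverage:
  m1 ⊆ 000-1 [E]
  m2 ⊆ 0-010,0001-
  m3 ⊆ 000-1,0001-
  m10 ⊆ 0-010,01--0
  m12 ⊆ -11-0,-110-,01--0
  m13 ⊆ -110- [E]
  m14 ⊆ -11-0,01--0
  m23 ⊆ 10111 [E]
  m28 ⊆ -11-0,-110-,1-100
  m29 ⊆ -110- [E]
  m30 ⊆ -11-0 [E]
E = {-11-0, -110-, 000-1, 10111}

4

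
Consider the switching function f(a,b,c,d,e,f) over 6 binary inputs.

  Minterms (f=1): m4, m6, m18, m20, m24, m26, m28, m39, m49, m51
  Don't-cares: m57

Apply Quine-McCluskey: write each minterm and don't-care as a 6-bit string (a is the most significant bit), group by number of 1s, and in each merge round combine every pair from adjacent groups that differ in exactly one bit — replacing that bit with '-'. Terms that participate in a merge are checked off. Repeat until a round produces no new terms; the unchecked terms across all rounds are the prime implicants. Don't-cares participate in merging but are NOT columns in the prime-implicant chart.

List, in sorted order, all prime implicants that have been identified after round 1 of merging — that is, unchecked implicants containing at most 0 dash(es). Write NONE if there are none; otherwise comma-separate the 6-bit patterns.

[col 0] 000100*, 000110*, 010010*, 010100*, 011000*, 011010*, 011100*, 100111, 110001*, 110011*, 111001*
[col 1] 0-0100, 0001-0, 01-010, 01-100, 011-00, 0110-0, 11-001, 1100-1
Prime implicants: 0-0100, 0001-0, 01-010, 01-100, 011-00, 0110-0, 100111, 11-001, 1100-1

100111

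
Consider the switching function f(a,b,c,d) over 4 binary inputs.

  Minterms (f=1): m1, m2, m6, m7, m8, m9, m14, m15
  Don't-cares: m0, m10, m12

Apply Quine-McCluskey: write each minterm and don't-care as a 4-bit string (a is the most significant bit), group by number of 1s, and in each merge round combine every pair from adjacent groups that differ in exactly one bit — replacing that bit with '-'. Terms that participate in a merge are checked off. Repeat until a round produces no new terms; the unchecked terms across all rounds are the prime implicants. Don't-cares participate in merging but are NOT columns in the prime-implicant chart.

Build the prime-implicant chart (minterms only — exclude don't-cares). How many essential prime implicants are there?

2

[col 0] 0000*, 0001*, 0010*, 0110*, 0111*, 1000*, 1001*, 1010*, 1100*, 1110*, 1111*
[col 1] -000*, -001*, -010*, -110*, -111*, 0-10*, 00-0*, 000-*, 011-*, 1-00*, 1-10*, 10-0*, 100-*, 11-0*, 111-*
[col 2] --10, -0-0, -00-, -11-, 1--0
Prime implicants: --10, -0-0, -00-, -11-, 1--0
PI chart (minterm → PIs covering it):
  1 | -00-  (sole → essential)
  2 | --10,-0-0
  6 | --10,-11-
  7 | -11-  (sole → essential)
  8 | -0-0,-00-,1--0
  9 | -00-  (sole → essential)
  14 | --10,-11-,1--0
  15 | -11-  (sole → essential)
Essential prime implicants: -00-, -11-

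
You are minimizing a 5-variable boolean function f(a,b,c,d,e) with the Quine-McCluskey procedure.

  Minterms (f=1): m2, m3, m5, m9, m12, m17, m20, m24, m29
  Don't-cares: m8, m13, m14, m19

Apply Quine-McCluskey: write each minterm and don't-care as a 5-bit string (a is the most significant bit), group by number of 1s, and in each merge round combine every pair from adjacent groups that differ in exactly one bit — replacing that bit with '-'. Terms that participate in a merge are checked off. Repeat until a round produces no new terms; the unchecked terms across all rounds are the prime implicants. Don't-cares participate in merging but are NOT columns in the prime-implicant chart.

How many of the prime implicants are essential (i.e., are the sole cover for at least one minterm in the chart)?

7

[col 0] 00010*, 00011*, 00101*, 01000*, 01001*, 01100*, 01101*, 01110*, 10001*, 10011*, 10100, 11000*, 11101*
[col 1] -0011, -1000, -1101, 0-101, 0001-, 01-00*, 01-01*, 0100-*, 011-0, 0110-*, 100-1
[col 2] 01-0-
Prime implicants: -0011, -1000, -1101, 0-101, 0001-, 01-0-, 011-0, 100-1, 10100
PI chart (minterm → PIs covering it):
  2 | 0001-  (sole → essential)
  3 | -0011,0001-
  5 | 0-101  (sole → essential)
  9 | 01-0-  (sole → essential)
  12 | 01-0-,011-0
  17 | 100-1  (sole → essential)
  20 | 10100  (sole → essential)
  24 | -1000  (sole → essential)
  29 | -1101  (sole → essential)
Essential prime implicants: -1000, -1101, 0-101, 0001-, 01-0-, 100-1, 10100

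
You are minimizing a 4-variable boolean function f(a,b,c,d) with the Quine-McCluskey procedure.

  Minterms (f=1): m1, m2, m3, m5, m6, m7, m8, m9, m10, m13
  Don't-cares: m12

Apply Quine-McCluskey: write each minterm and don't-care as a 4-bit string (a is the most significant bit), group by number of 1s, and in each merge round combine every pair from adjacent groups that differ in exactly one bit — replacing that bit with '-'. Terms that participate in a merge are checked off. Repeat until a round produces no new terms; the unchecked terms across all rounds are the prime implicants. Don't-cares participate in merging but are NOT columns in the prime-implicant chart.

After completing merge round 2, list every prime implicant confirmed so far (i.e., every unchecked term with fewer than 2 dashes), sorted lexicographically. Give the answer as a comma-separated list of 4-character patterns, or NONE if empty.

-010, 10-0

size-2^0 implicants → 0001(✓)  0010(✓)  0011(✓)  0101(✓)  0110(✓)  0111(✓)  1000(✓)  1001(✓)  1010(✓)  1100(✓)  1101(✓)
size-2^1 implicants → -001(✓)  -010  -101(✓)  0-01(✓)  0-10(✓)  0-11(✓)  00-1(✓)  001-(✓)  01-1(✓)  011-(✓)  1-00(✓)  1-01(✓)  10-0  100-(✓)  110-(✓)
size-2^2 implicants → --01  0--1  0-1-  1-0-
Unchecked terms (primes): --01, -010, 0--1, 0-1-, 1-0-, 10-0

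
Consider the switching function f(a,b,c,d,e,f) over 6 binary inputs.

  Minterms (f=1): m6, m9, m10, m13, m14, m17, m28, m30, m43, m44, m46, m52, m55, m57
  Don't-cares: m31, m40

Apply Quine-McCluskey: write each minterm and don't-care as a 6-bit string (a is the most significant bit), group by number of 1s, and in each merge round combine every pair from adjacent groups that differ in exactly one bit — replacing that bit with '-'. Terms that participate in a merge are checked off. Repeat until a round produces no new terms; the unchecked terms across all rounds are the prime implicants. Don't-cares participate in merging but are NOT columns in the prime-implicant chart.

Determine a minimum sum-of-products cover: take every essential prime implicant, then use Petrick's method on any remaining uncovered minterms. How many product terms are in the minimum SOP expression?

10

size-2^0 implicants → 000110(✓)  001001(✓)  001010(✓)  001101(✓)  001110(✓)  010001  011100(✓)  011110(✓)  011111(✓)  101000(✓)  101011  101100(✓)  101110(✓)  110100  110111  111001
size-2^1 implicants → -01110  0-1110  00-110  001-01  001-10  0111-0  01111-  101-00  1011-0
Unchecked terms (primes): -01110, 0-1110, 00-110, 001-01, 001-10, 010001, 0111-0, 01111-, 101-00, 101011, 1011-0, 110100, 110111, 111001
Minterm coverage:
  m6 ⊆ 00-110 [E]
  m9 ⊆ 001-01 [E]
  m10 ⊆ 001-10 [E]
  m13 ⊆ 001-01 [E]
  m14 ⊆ -01110,0-1110,00-110,001-10
  m17 ⊆ 010001 [E]
  m28 ⊆ 0111-0 [E]
  m30 ⊆ 0-1110,0111-0,01111-
  m43 ⊆ 101011 [E]
  m44 ⊆ 101-00,1011-0
  m46 ⊆ -01110,1011-0
  m52 ⊆ 110100 [E]
  m55 ⊆ 110111 [E]
  m57 ⊆ 111001 [E]
E = {00-110, 001-01, 001-10, 010001, 0111-0, 101011, 110100, 110111, 111001}
Petrick residual → 1011-0
Cover = a'b'def' + a'b'ce'f + a'b'cef' + a'bc'd'e'f + a'bcdf' + ab'cd'ef + ab'cdf' + abc'de'f' + abc'def + abcd'e'f  |cover|=10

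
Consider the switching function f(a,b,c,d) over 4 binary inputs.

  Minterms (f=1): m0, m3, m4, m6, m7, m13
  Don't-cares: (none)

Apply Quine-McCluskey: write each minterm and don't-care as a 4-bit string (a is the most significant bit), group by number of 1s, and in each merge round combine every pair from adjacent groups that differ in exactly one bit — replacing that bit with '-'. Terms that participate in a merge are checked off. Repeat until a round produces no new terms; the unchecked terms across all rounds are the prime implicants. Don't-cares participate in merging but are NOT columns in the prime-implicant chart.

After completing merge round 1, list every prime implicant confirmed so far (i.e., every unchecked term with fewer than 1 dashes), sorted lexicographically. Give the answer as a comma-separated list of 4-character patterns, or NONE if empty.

[col 0] 0000*, 0011*, 0100*, 0110*, 0111*, 1101
[col 1] 0-00, 0-11, 01-0, 011-
Prime implicants: 0-00, 0-11, 01-0, 011-, 1101

1101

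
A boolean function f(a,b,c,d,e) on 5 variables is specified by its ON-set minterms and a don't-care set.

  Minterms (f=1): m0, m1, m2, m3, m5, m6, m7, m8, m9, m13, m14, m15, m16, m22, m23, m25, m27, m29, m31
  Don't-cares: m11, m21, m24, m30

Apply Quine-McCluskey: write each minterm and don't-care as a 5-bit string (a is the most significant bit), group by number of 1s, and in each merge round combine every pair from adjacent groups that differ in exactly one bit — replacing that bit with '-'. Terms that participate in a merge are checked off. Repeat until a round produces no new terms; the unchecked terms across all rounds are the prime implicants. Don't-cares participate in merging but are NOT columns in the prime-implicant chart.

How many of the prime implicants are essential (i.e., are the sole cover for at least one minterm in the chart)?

Round 0: 00000✓ 00001✓ 00010✓ 00011✓ 00101✓ 00110✓ 00111✓ 01000✓ 01001✓ 01011✓ 01101✓ 01110✓ 01111✓ 10000✓ 10101✓ 10110✓ 10111✓ 11000✓ 11001✓ 11011✓ 11101✓ 11110✓ 11111✓
Round 1: -0000✓ -0101✓ -0110✓ -0111✓ -1000✓ -1001✓ -1011✓ -1101✓ -1110✓ -1111✓ 0-000✓ 0-001✓ 0-011✓ 0-101✓ 0-110✓ 0-111✓ 00-01✓ 00-10✓ 00-11✓ 000-0✓ 000-1✓ 0000-✓ 0001-✓ 001-1✓ 0011-✓ 01-01✓ 01-11✓ 010-1✓ 0100-✓ 011-1✓ 0111-✓ 1-000✓ 1-101✓ 1-110✓ 1-111✓ 101-1✓ 1011-✓ 11-01✓ 11-11✓ 110-1✓ 1100-✓ 111-1✓ 1111-✓
Round 2: --000 --101✓ --110✓ --111✓ -01-1✓ -011-✓ -1-01✓ -1-11✓ -10-1✓ -100- -11-1✓ -111-✓ 0--01✓ 0--11✓ 0-0-1✓ 0-00- 0-1-1✓ 0-11-✓ 00--1✓ 00-1- 000-- 01--1✓ 1-1-1✓ 1-11-✓ 11--1✓
Round 3: --1-1 --11- -1--1 0---1
PIs = {--000, --1-1, --11-, -1--1, -100-, 0---1, 0-00-, 00-1-, 000--}
Coverage chart:
  m0: --000,0-00-,000--
  m1: 0---1,0-00-,000--
  m2: 00-1-,000--
  m3: 0---1,00-1-,000--
  m5: --1-1,0---1
  m6: --11-,00-1-
  m7: --1-1,--11-,0---1,00-1-
  m8: --000,-100-,0-00-
  m9: -1--1,-100-,0---1,0-00-
  m13: --1-1,-1--1,0---1
  m14: --11- ←essential
  m15: --1-1,--11-,-1--1,0---1
  m16: --000 ←essential
  m22: --11- ←essential
  m23: --1-1,--11-
  m25: -1--1,-100-
  m27: -1--1 ←essential
  m29: --1-1,-1--1
  m31: --1-1,--11-,-1--1
Essential: --000, --11-, -1--1

3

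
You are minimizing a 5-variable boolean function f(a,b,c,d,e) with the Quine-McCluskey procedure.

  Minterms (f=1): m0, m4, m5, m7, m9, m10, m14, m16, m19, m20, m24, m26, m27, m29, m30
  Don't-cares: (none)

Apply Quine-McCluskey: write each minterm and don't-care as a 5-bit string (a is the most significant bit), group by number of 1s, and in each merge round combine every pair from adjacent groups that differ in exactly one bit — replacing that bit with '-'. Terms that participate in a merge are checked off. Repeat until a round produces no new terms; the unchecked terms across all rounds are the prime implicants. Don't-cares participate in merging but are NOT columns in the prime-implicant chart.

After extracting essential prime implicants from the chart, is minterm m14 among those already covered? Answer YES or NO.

YES

size-2^0 implicants → 00000(✓)  00100(✓)  00101(✓)  00111(✓)  01001  01010(✓)  01110(✓)  10000(✓)  10011(✓)  10100(✓)  11000(✓)  11010(✓)  11011(✓)  11101  11110(✓)
size-2^1 implicants → -0000(✓)  -0100(✓)  -1010(✓)  -1110(✓)  00-00(✓)  001-1  0010-  01-10(✓)  1-000  1-011  10-00(✓)  11-10(✓)  110-0  1101-
size-2^2 implicants → -0-00  -1-10
Unchecked terms (primes): -0-00, -1-10, 001-1, 0010-, 01001, 1-000, 1-011, 110-0, 1101-, 11101
Minterm coverage:
  m0 ⊆ -0-00 [E]
  m4 ⊆ -0-00,0010-
  m5 ⊆ 001-1,0010-
  m7 ⊆ 001-1 [E]
  m9 ⊆ 01001 [E]
  m10 ⊆ -1-10 [E]
  m14 ⊆ -1-10 [E]
  m16 ⊆ -0-00,1-000
  m19 ⊆ 1-011 [E]
  m20 ⊆ -0-00 [E]
  m24 ⊆ 1-000,110-0
  m26 ⊆ -1-10,110-0,1101-
  m27 ⊆ 1-011,1101-
  m29 ⊆ 11101 [E]
  m30 ⊆ -1-10 [E]
E = {-0-00, -1-10, 001-1, 01001, 1-011, 11101}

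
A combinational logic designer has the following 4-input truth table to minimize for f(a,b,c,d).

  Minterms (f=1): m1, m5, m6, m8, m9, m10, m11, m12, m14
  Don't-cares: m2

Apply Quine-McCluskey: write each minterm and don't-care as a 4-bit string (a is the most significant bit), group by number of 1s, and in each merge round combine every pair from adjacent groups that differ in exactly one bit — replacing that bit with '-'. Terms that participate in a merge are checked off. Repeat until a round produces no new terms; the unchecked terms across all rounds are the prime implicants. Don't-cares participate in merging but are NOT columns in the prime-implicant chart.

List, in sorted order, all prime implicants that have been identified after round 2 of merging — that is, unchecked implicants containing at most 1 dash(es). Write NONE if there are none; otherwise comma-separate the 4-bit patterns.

-001, 0-01

size-2^0 implicants → 0001(✓)  0010(✓)  0101(✓)  0110(✓)  1000(✓)  1001(✓)  1010(✓)  1011(✓)  1100(✓)  1110(✓)
size-2^1 implicants → -001  -010(✓)  -110(✓)  0-01  0-10(✓)  1-00(✓)  1-10(✓)  10-0(✓)  10-1(✓)  100-(✓)  101-(✓)  11-0(✓)
size-2^2 implicants → --10  1--0  10--
Unchecked terms (primes): --10, -001, 0-01, 1--0, 10--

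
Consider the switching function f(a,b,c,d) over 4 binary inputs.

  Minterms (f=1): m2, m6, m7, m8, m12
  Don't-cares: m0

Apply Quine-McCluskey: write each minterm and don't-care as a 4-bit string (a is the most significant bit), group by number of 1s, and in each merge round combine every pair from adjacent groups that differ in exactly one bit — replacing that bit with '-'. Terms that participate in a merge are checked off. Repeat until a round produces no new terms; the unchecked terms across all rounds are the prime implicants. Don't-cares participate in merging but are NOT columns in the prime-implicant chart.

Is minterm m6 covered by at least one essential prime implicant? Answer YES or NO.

Round 0: 0000✓ 0010✓ 0110✓ 0111✓ 1000✓ 1100✓
Round 1: -000 0-10 00-0 011- 1-00
PIs = {-000, 0-10, 00-0, 011-, 1-00}
Coverage chart:
  m2: 0-10,00-0
  m6: 0-10,011-
  m7: 011- ←essential
  m8: -000,1-00
  m12: 1-00 ←essential
Essential: 011-, 1-00

YES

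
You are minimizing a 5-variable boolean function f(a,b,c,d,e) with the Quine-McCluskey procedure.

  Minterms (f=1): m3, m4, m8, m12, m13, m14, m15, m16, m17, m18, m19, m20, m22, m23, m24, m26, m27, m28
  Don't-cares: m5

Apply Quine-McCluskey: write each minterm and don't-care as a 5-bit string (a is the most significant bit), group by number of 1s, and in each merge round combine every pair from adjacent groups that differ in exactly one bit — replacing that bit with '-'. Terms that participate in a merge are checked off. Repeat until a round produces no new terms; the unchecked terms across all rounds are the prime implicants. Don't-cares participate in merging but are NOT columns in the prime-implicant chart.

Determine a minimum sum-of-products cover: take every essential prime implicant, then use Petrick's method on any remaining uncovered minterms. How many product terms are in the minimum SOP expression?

7

size-2^0 implicants → 00011(✓)  00100(✓)  00101(✓)  01000(✓)  01100(✓)  01101(✓)  01110(✓)  01111(✓)  10000(✓)  10001(✓)  10010(✓)  10011(✓)  10100(✓)  10110(✓)  10111(✓)  11000(✓)  11010(✓)  11011(✓)  11100(✓)
size-2^1 implicants → -0011  -0100(✓)  -1000(✓)  -1100(✓)  0-100(✓)  0-101(✓)  0010-(✓)  01-00(✓)  011-0(✓)  011-1(✓)  0110-(✓)  0111-(✓)  1-000(✓)  1-010(✓)  1-011(✓)  1-100(✓)  10-00(✓)  10-10(✓)  10-11(✓)  100-0(✓)  100-1(✓)  1000-(✓)  1001-(✓)  101-0(✓)  1011-(✓)  11-00(✓)  110-0(✓)  1101-(✓)
size-2^2 implicants → --100  -1-00  0-10-  011--  1--00  1-0-0  1-01-  10--0  10-1-  100--
Unchecked terms (primes): --100, -0011, -1-00, 0-10-, 011--, 1--00, 1-0-0, 1-01-, 10--0, 10-1-, 100--
Minterm coverage:
  m3 ⊆ -0011 [E]
  m4 ⊆ --100,0-10-
  m8 ⊆ -1-00 [E]
  m12 ⊆ --100,-1-00,0-10-,011--
  m13 ⊆ 0-10-,011--
  m14 ⊆ 011-- [E]
  m15 ⊆ 011-- [E]
  m16 ⊆ 1--00,1-0-0,10--0,100--
  m17 ⊆ 100-- [E]
  m18 ⊆ 1-0-0,1-01-,10--0,10-1-,100--
  m19 ⊆ -0011,1-01-,10-1-,100--
  m20 ⊆ --100,1--00,10--0
  m22 ⊆ 10--0,10-1-
  m23 ⊆ 10-1- [E]
  m24 ⊆ -1-00,1--00,1-0-0
  m26 ⊆ 1-0-0,1-01-
  m27 ⊆ 1-01- [E]
  m28 ⊆ --100,-1-00,1--00
E = {-0011, -1-00, 011--, 1-01-, 10-1-, 100--}
Petrick residual → --100
Cover = cd'e' + b'c'de + bd'e' + a'bc + ac'd + ab'd + ab'c'  |cover|=7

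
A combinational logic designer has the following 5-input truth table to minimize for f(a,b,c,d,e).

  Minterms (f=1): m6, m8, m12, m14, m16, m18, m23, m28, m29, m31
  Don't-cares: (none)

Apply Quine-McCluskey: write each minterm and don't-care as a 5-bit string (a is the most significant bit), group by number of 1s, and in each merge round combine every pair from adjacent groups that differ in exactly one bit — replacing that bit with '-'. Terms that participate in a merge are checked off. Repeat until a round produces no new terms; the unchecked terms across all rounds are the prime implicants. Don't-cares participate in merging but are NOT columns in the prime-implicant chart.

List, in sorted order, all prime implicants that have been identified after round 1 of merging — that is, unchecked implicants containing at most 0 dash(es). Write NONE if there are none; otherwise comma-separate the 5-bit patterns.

size-2^0 implicants → 00110(✓)  01000(✓)  01100(✓)  01110(✓)  10000(✓)  10010(✓)  10111(✓)  11100(✓)  11101(✓)  11111(✓)
size-2^1 implicants → -1100  0-110  01-00  011-0  1-111  100-0  111-1  1110-
Unchecked terms (primes): -1100, 0-110, 01-00, 011-0, 1-111, 100-0, 111-1, 1110-

NONE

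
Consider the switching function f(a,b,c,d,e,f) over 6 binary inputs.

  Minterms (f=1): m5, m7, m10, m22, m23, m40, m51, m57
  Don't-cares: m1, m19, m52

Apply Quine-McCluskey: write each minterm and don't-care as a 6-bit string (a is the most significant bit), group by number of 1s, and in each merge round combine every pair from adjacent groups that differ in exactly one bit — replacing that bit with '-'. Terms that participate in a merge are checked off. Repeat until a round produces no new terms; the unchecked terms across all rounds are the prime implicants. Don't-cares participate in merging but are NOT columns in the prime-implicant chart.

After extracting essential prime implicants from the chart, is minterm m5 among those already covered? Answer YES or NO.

NO

[col 0] 000001*, 000101*, 000111*, 001010, 010011*, 010110*, 010111*, 101000, 110011*, 110100, 111001
[col 1] -10011, 0-0111, 000-01, 0001-1, 010-11, 01011-
Prime implicants: -10011, 0-0111, 000-01, 0001-1, 001010, 010-11, 01011-, 101000, 110100, 111001
PI chart (minterm → PIs covering it):
  5 | 000-01,0001-1
  7 | 0-0111,0001-1
  10 | 001010  (sole → essential)
  22 | 01011-  (sole → essential)
  23 | 0-0111,010-11,01011-
  40 | 101000  (sole → essential)
  51 | -10011  (sole → essential)
  57 | 111001  (sole → essential)
Essential prime implicants: -10011, 001010, 01011-, 101000, 111001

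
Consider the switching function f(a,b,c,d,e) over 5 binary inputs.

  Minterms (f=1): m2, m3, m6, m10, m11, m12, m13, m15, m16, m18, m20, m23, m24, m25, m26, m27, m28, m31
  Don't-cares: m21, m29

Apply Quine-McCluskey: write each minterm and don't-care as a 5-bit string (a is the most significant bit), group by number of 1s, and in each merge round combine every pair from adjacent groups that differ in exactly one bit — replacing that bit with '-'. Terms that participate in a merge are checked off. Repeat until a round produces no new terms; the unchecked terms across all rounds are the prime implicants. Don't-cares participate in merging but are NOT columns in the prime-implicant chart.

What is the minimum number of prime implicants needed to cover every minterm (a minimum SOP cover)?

8

size-2^0 implicants → 00010(✓)  00011(✓)  00110(✓)  01010(✓)  01011(✓)  01100(✓)  01101(✓)  01111(✓)  10000(✓)  10010(✓)  10100(✓)  10101(✓)  10111(✓)  11000(✓)  11001(✓)  11010(✓)  11011(✓)  11100(✓)  11101(✓)  11111(✓)
size-2^1 implicants → -0010(✓)  -1010(✓)  -1011(✓)  -1100(✓)  -1101(✓)  -1111(✓)  0-010(✓)  0-011(✓)  00-10  0001-(✓)  01-11(✓)  0101-(✓)  011-1(✓)  0110-(✓)  1-000(✓)  1-010(✓)  1-100(✓)  1-101(✓)  1-111(✓)  10-00(✓)  100-0(✓)  101-1(✓)  1010-(✓)  11-00(✓)  11-01(✓)  11-11(✓)  110-0(✓)  110-1(✓)  1100-(✓)  1101-(✓)  111-1(✓)  1110-(✓)
size-2^2 implicants → --010  -1-11  -101-  -11-1  -110-  0-01-  1--00  1-0-0  1-1-1  1-10-  11--1  11-0-  110--
Unchecked terms (primes): --010, -1-11, -101-, -11-1, -110-, 0-01-, 00-10, 1--00, 1-0-0, 1-1-1, 1-10-, 11--1, 11-0-, 110--
Minterm coverage:
  m2 ⊆ --010,0-01-,00-10
  m3 ⊆ 0-01- [E]
  m6 ⊆ 00-10 [E]
  m10 ⊆ --010,-101-,0-01-
  m11 ⊆ -1-11,-101-,0-01-
  m12 ⊆ -110- [E]
  m13 ⊆ -11-1,-110-
  m15 ⊆ -1-11,-11-1
  m16 ⊆ 1--00,1-0-0
  m18 ⊆ --010,1-0-0
  m20 ⊆ 1--00,1-10-
  m23 ⊆ 1-1-1 [E]
  m24 ⊆ 1--00,1-0-0,11-0-,110--
  m25 ⊆ 11--1,11-0-,110--
  m26 ⊆ --010,-101-,1-0-0,110--
  m27 ⊆ -1-11,-101-,11--1,110--
  m28 ⊆ -110-,1--00,1-10-,11-0-
  m31 ⊆ -1-11,-11-1,1-1-1,11--1
E = {-110-, 0-01-, 00-10, 1-1-1}
Petrick residual → --010, -1-11, 1--00, 11--1
Cover = c'de' + bde + bcd' + a'c'd + a'b'de' + ad'e' + ace + abe  |cover|=8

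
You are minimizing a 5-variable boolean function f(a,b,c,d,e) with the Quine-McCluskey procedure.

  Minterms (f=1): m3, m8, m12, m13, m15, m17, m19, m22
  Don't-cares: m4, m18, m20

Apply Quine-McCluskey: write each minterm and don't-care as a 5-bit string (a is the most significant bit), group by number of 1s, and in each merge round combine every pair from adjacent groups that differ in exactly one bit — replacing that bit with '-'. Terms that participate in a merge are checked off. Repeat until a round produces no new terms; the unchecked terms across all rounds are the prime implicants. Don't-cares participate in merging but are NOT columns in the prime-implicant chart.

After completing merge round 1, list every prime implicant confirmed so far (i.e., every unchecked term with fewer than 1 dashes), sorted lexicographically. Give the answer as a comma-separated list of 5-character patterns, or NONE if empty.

Round 0: 00011✓ 00100✓ 01000✓ 01100✓ 01101✓ 01111✓ 10001✓ 10010✓ 10011✓ 10100✓ 10110✓
Round 1: -0011 -0100 0-100 01-00 011-1 0110- 10-10 100-1 1001- 101-0
PIs = {-0011, -0100, 0-100, 01-00, 011-1, 0110-, 10-10, 100-1, 1001-, 101-0}

NONE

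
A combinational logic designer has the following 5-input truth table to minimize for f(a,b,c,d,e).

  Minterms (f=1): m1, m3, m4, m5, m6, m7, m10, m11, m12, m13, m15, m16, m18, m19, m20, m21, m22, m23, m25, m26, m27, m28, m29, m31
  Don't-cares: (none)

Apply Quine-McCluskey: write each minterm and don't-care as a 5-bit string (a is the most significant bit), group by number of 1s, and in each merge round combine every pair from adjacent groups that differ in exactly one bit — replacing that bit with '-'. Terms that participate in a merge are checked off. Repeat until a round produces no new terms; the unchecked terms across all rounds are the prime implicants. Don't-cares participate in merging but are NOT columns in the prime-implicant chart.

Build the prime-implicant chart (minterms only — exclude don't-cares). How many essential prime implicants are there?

Round 0: 00001✓ 00011✓ 00100✓ 00101✓ 00110✓ 00111✓ 01010✓ 01011✓ 01100✓ 01101✓ 01111✓ 10000✓ 10010✓ 10011✓ 10100✓ 10101✓ 10110✓ 10111✓ 11001✓ 11010✓ 11011✓ 11100✓ 11101✓ 11111✓
Round 1: -0011✓ -0100✓ -0101✓ -0110✓ -0111✓ -1010✓ -1011✓ -1100✓ -1101✓ -1111✓ 0-011✓ 0-100✓ 0-101✓ 0-111✓ 00-01✓ 00-11✓ 000-1✓ 001-0✓ 001-1✓ 0010-✓ 0011-✓ 01-11✓ 0101-✓ 011-1✓ 0110-✓ 1-010✓ 1-011✓ 1-100✓ 1-101✓ 1-111✓ 10-00✓ 10-10✓ 10-11✓ 100-0✓ 1001-✓ 101-0✓ 101-1✓ 1010-✓ 1011-✓ 11-01✓ 11-11✓ 110-1✓ 1101-✓ 111-1✓ 1110-✓
Round 2: --011✓ --100✓ --101✓ --111✓ -0-11✓ -01-0✓ -01-1✓ -010-✓ -011-✓ -1-11✓ -101- -11-1✓ -110-✓ 0--11✓ 0-1-1✓ 0-10-✓ 00--1 001--✓ 1--11✓ 1-01- 1-1-1✓ 1-10-✓ 10--0 10-1- 101--✓ 11--1
Round 3: ---11 --1-1 --10- -01--
PIs = {---11, --1-1, --10-, -01--, -101-, 00--1, 1-01-, 10--0, 10-1-, 11--1}
Coverage chart:
  m1: 00--1 ←essential
  m3: ---11,00--1
  m4: --10-,-01--
  m5: --1-1,--10-,-01--,00--1
  m6: -01-- ←essential
  m7: ---11,--1-1,-01--,00--1
  m10: -101- ←essential
  m11: ---11,-101-
  m12: --10- ←essential
  m13: --1-1,--10-
  m15: ---11,--1-1
  m16: 10--0 ←essential
  m18: 1-01-,10--0,10-1-
  m19: ---11,1-01-,10-1-
  m20: --10-,-01--,10--0
  m21: --1-1,--10-,-01--
  m22: -01--,10--0,10-1-
  m23: ---11,--1-1,-01--,10-1-
  m25: 11--1 ←essential
  m26: -101-,1-01-
  m27: ---11,-101-,1-01-,11--1
  m28: --10- ←essential
  m29: --1-1,--10-,11--1
  m31: ---11,--1-1,11--1
Essential: --10-, -01--, -101-, 00--1, 10--0, 11--1

6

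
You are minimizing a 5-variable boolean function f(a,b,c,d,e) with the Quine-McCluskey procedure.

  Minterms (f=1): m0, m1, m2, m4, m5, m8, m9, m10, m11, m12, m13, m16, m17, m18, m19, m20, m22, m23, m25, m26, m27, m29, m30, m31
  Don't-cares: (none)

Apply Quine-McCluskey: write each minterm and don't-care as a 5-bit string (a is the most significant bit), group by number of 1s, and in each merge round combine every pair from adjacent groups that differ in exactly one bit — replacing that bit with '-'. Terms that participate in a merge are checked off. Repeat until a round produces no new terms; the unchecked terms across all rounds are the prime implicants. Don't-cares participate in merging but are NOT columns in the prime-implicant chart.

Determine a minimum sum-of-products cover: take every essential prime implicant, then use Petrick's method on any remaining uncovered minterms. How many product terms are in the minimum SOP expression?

7

size-2^0 implicants → 00000(✓)  00001(✓)  00010(✓)  00100(✓)  00101(✓)  01000(✓)  01001(✓)  01010(✓)  01011(✓)  01100(✓)  01101(✓)  10000(✓)  10001(✓)  10010(✓)  10011(✓)  10100(✓)  10110(✓)  10111(✓)  11001(✓)  11010(✓)  11011(✓)  11101(✓)  11110(✓)  11111(✓)
size-2^1 implicants → -0000(✓)  -0001(✓)  -0010(✓)  -0100(✓)  -1001(✓)  -1010(✓)  -1011(✓)  -1101(✓)  0-000(✓)  0-001(✓)  0-010(✓)  0-100(✓)  0-101(✓)  00-00(✓)  00-01(✓)  000-0(✓)  0000-(✓)  0010-(✓)  01-00(✓)  01-01(✓)  010-0(✓)  010-1(✓)  0100-(✓)  0101-(✓)  0110-(✓)  1-001(✓)  1-010(✓)  1-011(✓)  1-110(✓)  1-111(✓)  10-00(✓)  10-10(✓)  10-11(✓)  100-0(✓)  100-1(✓)  1000-(✓)  1001-(✓)  101-0(✓)  1011-(✓)  11-01(✓)  11-10(✓)  11-11(✓)  110-1(✓)  1101-(✓)  111-1(✓)  1111-(✓)
size-2^2 implicants → --001  --010  -0-00  -00-0  -000-  -1-01  -10-1  -101-  0--00(✓)  0--01(✓)  0-0-0  0-00-(✓)  0-10-(✓)  00-0-(✓)  01-0-(✓)  010--  1--10(✓)  1--11(✓)  1-0-1  1-01-(✓)  1-11-(✓)  10--0  10-1-(✓)  100--  11--1  11-1-(✓)
size-2^3 implicants → 0--0-  1--1-
Unchecked terms (primes): --001, --010, -0-00, -00-0, -000-, -1-01, -10-1, -101-, 0--0-, 0-0-0, 010--, 1--1-, 1-0-1, 10--0, 100--, 11--1
Minterm coverage:
  m0 ⊆ -0-00,-00-0,-000-,0--0-,0-0-0
  m1 ⊆ --001,-000-,0--0-
  m2 ⊆ --010,-00-0,0-0-0
  m4 ⊆ -0-00,0--0-
  m5 ⊆ 0--0- [E]
  m8 ⊆ 0--0-,0-0-0,010--
  m9 ⊆ --001,-1-01,-10-1,0--0-,010--
  m10 ⊆ --010,-101-,0-0-0,010--
  m11 ⊆ -10-1,-101-,010--
  m12 ⊆ 0--0- [E]
  m13 ⊆ -1-01,0--0-
  m16 ⊆ -0-00,-00-0,-000-,10--0,100--
  m17 ⊆ --001,-000-,1-0-1,100--
  m18 ⊆ --010,-00-0,1--1-,10--0,100--
  m19 ⊆ 1--1-,1-0-1,100--
  m20 ⊆ -0-00,10--0
  m22 ⊆ 1--1-,10--0
  m23 ⊆ 1--1- [E]
  m25 ⊆ --001,-1-01,-10-1,1-0-1,11--1
  m26 ⊆ --010,-101-,1--1-
  m27 ⊆ -10-1,-101-,1--1-,1-0-1,11--1
  m29 ⊆ -1-01,11--1
  m30 ⊆ 1--1- [E]
  m31 ⊆ 1--1-,11--1
E = {0--0-, 1--1-}
Petrick residual → --001, --010, -0-00, -1-01, -10-1
Cover = c'd'e + c'de' + b'd'e' + bd'e + bc'e + a'd' + ad  |cover|=7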